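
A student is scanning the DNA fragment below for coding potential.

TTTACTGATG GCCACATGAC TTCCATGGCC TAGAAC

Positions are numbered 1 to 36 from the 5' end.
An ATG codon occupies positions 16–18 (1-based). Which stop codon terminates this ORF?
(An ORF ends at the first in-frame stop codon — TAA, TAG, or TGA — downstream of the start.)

TAG

Codons from position 16: ATG (16–18), ACT (19–21), TCC (22–24), ATG (25–27), GCC (28–30), TAG (31–33).
The first in-frame stop codon is TAG.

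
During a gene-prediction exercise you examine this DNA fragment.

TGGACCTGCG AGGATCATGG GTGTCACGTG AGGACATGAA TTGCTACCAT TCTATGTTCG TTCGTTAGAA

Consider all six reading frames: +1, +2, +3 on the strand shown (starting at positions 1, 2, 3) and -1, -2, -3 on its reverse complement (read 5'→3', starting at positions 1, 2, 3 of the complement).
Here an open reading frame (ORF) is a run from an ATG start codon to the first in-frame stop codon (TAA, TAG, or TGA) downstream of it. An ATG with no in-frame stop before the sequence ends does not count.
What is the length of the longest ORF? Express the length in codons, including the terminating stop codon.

11

Reverse complement (5'→3'): TTCTAACGAACGAACATAGAATGGTAGCAATTCATGTCCTCACGTGACACCCATGATCCTCGCAGGTCCA
Frame +1: TGG ACC TGC GAG GAT CAT GGG TGT CAC GTG AGG ACA TGA ATT GCT ACC ATT CTA TGT TCG TTC GTT AGA — no ATG→stop ORF.
Frame +2: GGA CCT GCG AGG ATC ATG GGT GTC ACG TGA GGA CAT GAA TTG CTA CCA TTC TAT GTT CGT TCG TTA GAA — ATG at 17, stop TGA at 29 → 15 nt.
Frame +3: GAC CTG CGA GGA TCA TGG GTG TCA CGT GAG GAC ATG AAT TGC TAC CAT TCT ATG TTC GTT CGT TAG — ATG at 36, stop TAG at 66 → 33 nt; ATG at 54, stop TAG at 66 → 15 nt.
Frame -1: TTC TAA CGA ACG AAC ATA GAA TGG TAG CAA TTC ATG TCC TCA CGT GAC ACC CAT GAT CCT CGC AGG TCC — no ATG→stop ORF.
Frame -2: TCT AAC GAA CGA ACA TAG AAT GGT AGC AAT TCA TGT CCT CAC GTG ACA CCC ATG ATC CTC GCA GGT CCA — no ATG→stop ORF.
Frame -3: CTA ACG AAC GAA CAT AGA ATG GTA GCA ATT CAT GTC CTC ACG TGA CAC CCA TGA TCC TCG CAG GTC — ATG at 21, stop TGA at 45 → 27 nt.
Longest: frame +3, positions 36–68, 33 nt = 11 codons = 10 aa. → 11 codons.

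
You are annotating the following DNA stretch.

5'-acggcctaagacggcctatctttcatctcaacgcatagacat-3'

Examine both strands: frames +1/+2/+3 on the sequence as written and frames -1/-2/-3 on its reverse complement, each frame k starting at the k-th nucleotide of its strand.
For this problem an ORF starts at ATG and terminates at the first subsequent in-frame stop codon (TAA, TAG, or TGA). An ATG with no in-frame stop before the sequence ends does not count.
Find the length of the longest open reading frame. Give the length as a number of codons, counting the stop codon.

7

Reverse complement (5'→3'): ATGTCTATGCGTTGAGATGAAAGATAGGCCGTCTTAGGCCGT
Frame +1: ACG GCC TAA GAC GGC CTA TCT TTC ATC TCA ACG CAT AGA CAT — no ATG→stop ORF.
Frame +2: CGG CCT AAG ACG GCC TAT CTT TCA TCT CAA CGC ATA GAC — no ATG→stop ORF.
Frame +3: GGC CTA AGA CGG CCT ATC TTT CAT CTC AAC GCA TAG ACA — no ATG→stop ORF.
Frame -1: ATG TCT ATG CGT TGA GAT GAA AGA TAG GCC GTC TTA GGC CGT — ATG at 1, stop TGA at 13 → 15 nt; ATG at 7, stop TGA at 13 → 9 nt.
Frame -2: TGT CTA TGC GTT GAG ATG AAA GAT AGG CCG TCT TAG GCC — ATG at 17, stop TAG at 35 → 21 nt.
Frame -3: GTC TAT GCG TTG AGA TGA AAG ATA GGC CGT CTT AGG CCG — no ATG→stop ORF.
Longest: frame -2, positions 17–37, 21 nt = 7 codons = 6 aa. → 7 codons.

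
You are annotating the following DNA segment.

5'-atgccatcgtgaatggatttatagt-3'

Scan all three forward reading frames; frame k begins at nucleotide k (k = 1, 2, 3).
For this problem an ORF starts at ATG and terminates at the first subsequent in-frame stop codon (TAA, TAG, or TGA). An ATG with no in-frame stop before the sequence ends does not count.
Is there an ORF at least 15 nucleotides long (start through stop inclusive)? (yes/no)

no

Frame 1: ATG CCA TCG TGA ATG GAT TTA TAG — ATG at 1, stop TGA at 10 → 12 nt; ATG at 13, stop TAG at 22 → 12 nt.
Frame 2: TGC CAT CGT GAA TGG ATT TAT AGT — no ATG→stop ORF.
Frame 3: GCC ATC GTG AAT GGA TTT ATA — no ATG→stop ORF.
Largest ORF found is 12 nucleotides < 15, so no.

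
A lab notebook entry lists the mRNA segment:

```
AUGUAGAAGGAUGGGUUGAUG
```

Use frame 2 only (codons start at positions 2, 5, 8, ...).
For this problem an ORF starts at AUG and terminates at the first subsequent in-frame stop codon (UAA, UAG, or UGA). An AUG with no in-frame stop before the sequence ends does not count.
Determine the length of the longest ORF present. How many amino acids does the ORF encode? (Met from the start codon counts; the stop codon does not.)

Frame 2: UGU AGA AGG AUG GGU UGA — AUG at 11, stop UGA at 17 → 9 nt.
Longest: frame 2, positions 11–19, 9 nt = 3 codons = 2 aa. → 2 amino acids.

2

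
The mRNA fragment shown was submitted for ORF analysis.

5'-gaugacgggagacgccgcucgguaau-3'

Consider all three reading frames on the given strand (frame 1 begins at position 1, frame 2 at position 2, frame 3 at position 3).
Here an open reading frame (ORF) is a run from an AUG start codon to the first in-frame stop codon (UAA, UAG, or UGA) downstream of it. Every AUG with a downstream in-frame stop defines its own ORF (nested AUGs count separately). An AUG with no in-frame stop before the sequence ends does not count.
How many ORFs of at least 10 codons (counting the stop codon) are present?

Frame 1: GAU GAC GGG AGA CGC CGC UCG GUA — no AUG→stop ORF.
Frame 2: AUG ACG GGA GAC GCC GCU CGG UAA — AUG at 2, stop UAA at 23 → 24 nt.
Frame 3: UGA CGG GAG ACG CCG CUC GGU AAU — no AUG→stop ORF.
No ORF reaches 10 codons. Count = 0.

0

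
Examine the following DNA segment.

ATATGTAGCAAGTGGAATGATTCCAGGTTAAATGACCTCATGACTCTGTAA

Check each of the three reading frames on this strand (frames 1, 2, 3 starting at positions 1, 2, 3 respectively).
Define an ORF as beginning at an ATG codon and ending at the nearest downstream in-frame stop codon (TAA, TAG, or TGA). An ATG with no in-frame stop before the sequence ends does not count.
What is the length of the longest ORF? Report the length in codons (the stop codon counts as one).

5

Frame 1: ATA TGT AGC AAG TGG AAT GAT TCC AGG TTA AAT GAC CTC ATG ACT CTG TAA — ATG at 40, stop TAA at 49 → 12 nt.
Frame 2: TAT GTA GCA AGT GGA ATG ATT CCA GGT TAA ATG ACC TCA TGA CTC TGT — ATG at 17, stop TAA at 29 → 15 nt; ATG at 32, stop TGA at 41 → 12 nt.
Frame 3: ATG TAG CAA GTG GAA TGA TTC CAG GTT AAA TGA CCT CAT GAC TCT GTA — ATG at 3, stop TAG at 6 → 6 nt.
Longest: frame 2, positions 17–31, 15 nt = 5 codons = 4 aa. → 5 codons.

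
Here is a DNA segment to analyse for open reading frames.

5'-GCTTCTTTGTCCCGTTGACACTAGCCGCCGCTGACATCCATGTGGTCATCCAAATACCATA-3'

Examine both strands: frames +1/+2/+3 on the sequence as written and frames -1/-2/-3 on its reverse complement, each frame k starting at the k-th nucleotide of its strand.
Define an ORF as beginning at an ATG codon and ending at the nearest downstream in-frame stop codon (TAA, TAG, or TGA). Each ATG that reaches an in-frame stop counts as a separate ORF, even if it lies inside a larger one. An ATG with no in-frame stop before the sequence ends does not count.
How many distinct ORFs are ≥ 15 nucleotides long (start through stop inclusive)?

2

Reverse complement (5'→3'): TATGGTATTTGGATGACCACATGGATGTCAGCGGCGGCTAGTGTCAACGGGACAAAGAAGC
Frame +1: GCT TCT TTG TCC CGT TGA CAC TAG CCG CCG CTG ACA TCC ATG TGG TCA TCC AAA TAC CAT — no ATG→stop ORF.
Frame +2: CTT CTT TGT CCC GTT GAC ACT AGC CGC CGC TGA CAT CCA TGT GGT CAT CCA AAT ACC ATA — no ATG→stop ORF.
Frame +3: TTC TTT GTC CCG TTG ACA CTA GCC GCC GCT GAC ATC CAT GTG GTC ATC CAA ATA CCA — no ATG→stop ORF.
Frame -1: TAT GGT ATT TGG ATG ACC ACA TGG ATG TCA GCG GCG GCT AGT GTC AAC GGG ACA AAG AAG — no ATG→stop ORF.
Frame -2: ATG GTA TTT GGA TGA CCA CAT GGA TGT CAG CGG CGG CTA GTG TCA ACG GGA CAA AGA AGC — ATG at 2, stop TGA at 14 → 15 nt.
Frame -3: TGG TAT TTG GAT GAC CAC ATG GAT GTC AGC GGC GGC TAG TGT CAA CGG GAC AAA GAA — ATG at 21, stop TAG at 39 → 21 nt.
ORFs ≥ 15 nucleotides: frame -2 2–16 (15 nucleotides), frame -3 21–41 (21 nucleotides). Count = 2.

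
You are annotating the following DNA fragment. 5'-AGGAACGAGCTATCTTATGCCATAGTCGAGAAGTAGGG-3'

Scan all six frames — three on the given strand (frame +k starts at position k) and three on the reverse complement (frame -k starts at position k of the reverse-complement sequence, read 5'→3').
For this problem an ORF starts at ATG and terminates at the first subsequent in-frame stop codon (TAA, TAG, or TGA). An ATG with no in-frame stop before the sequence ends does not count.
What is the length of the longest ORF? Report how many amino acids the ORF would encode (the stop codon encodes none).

2

Reverse complement (5'→3'): CCCTACTTCTCGACTATGGCATAAGATAGCTCGTTCCT
Frame +1: AGG AAC GAG CTA TCT TAT GCC ATA GTC GAG AAG TAG — no ATG→stop ORF.
Frame +2: GGA ACG AGC TAT CTT ATG CCA TAG TCG AGA AGT AGG — ATG at 17, stop TAG at 23 → 9 nt.
Frame +3: GAA CGA GCT ATC TTA TGC CAT AGT CGA GAA GTA GGG — no ATG→stop ORF.
Frame -1: CCC TAC TTC TCG ACT ATG GCA TAA GAT AGC TCG TTC — ATG at 16, stop TAA at 22 → 9 nt.
Frame -2: CCT ACT TCT CGA CTA TGG CAT AAG ATA GCT CGT TCC — no ATG→stop ORF.
Frame -3: CTA CTT CTC GAC TAT GGC ATA AGA TAG CTC GTT CCT — no ATG→stop ORF.
Longest: frame +2, positions 17–25, 9 nt = 3 codons = 2 aa. → 2 amino acids.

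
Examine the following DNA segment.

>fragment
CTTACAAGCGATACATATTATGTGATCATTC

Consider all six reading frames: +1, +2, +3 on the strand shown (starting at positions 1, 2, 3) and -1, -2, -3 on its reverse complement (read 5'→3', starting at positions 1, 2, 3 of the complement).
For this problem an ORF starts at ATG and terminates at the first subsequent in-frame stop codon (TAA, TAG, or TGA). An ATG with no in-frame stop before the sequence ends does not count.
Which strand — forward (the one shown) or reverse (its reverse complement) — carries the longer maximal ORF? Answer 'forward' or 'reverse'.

reverse

Reverse complement (5'→3'): GAATGATCACATAATATGTATCGCTTGTAAG
Frame +1: CTT ACA AGC GAT ACA TAT TAT GTG ATC ATT — no ATG→stop ORF.
Frame +2: TTA CAA GCG ATA CAT ATT ATG TGA TCA TTC — ATG at 20, stop TGA at 23 → 6 nt.
Frame +3: TAC AAG CGA TAC ATA TTA TGT GAT CAT — no ATG→stop ORF.
Frame -1: GAA TGA TCA CAT AAT ATG TAT CGC TTG TAA — ATG at 16, stop TAA at 28 → 15 nt.
Frame -2: AAT GAT CAC ATA ATA TGT ATC GCT TGT AAG — no ATG→stop ORF.
Frame -3: ATG ATC ACA TAA TAT GTA TCG CTT GTA — ATG at 3, stop TAA at 12 → 12 nt.
Forward-strand max 6 nt; reverse-strand max 15 nt. The reverse strand has the longer ORF.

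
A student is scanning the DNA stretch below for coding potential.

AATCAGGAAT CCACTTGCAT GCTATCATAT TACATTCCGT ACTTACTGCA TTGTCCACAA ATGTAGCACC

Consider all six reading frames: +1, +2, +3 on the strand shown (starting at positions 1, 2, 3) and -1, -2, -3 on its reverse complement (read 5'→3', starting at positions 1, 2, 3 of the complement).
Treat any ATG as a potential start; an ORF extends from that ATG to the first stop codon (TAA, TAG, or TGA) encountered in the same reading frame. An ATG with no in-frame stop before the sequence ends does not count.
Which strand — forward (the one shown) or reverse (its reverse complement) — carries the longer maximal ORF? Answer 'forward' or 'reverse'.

Reverse complement (5'→3'): GGTGCTACATTTGTGGACAATGCAGTAAGTACGGAATGTAATATGATAGCATGCAAGTGGATTCCTGATT
Frame +1: AAT CAG GAA TCC ACT TGC ATG CTA TCA TAT TAC ATT CCG TAC TTA CTG CAT TGT CCA CAA ATG TAG CAC — ATG at 19, stop TAG at 64 → 48 nt; ATG at 61, stop TAG at 64 → 6 nt.
Frame +2: ATC AGG AAT CCA CTT GCA TGC TAT CAT ATT ACA TTC CGT ACT TAC TGC ATT GTC CAC AAA TGT AGC ACC — no ATG→stop ORF.
Frame +3: TCA GGA ATC CAC TTG CAT GCT ATC ATA TTA CAT TCC GTA CTT ACT GCA TTG TCC ACA AAT GTA GCA — no ATG→stop ORF.
Frame -1: GGT GCT ACA TTT GTG GAC AAT GCA GTA AGT ACG GAA TGT AAT ATG ATA GCA TGC AAG TGG ATT CCT GAT — no ATG→stop ORF.
Frame -2: GTG CTA CAT TTG TGG ACA ATG CAG TAA GTA CGG AAT GTA ATA TGA TAG CAT GCA AGT GGA TTC CTG ATT — ATG at 20, stop TAA at 26 → 9 nt.
Frame -3: TGC TAC ATT TGT GGA CAA TGC AGT AAG TAC GGA ATG TAA TAT GAT AGC ATG CAA GTG GAT TCC TGA — ATG at 36, stop TAA at 39 → 6 nt; ATG at 51, stop TGA at 66 → 18 nt.
Forward-strand max 48 nt; reverse-strand max 18 nt. The forward strand has the longer ORF.

forward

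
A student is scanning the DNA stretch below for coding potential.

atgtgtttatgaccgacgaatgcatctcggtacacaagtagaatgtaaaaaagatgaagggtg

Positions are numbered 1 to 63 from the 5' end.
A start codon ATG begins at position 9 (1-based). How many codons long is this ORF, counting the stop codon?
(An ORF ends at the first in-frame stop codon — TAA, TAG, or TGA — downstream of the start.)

11

Codons from position 9: ATG (9–11), ACC (12–14), GAC (15–17), GAA (18–20), TGC (21–23), ATC (24–26), TCG (27–29), GTA (30–32), CAC (33–35), AAG (36–38), TAG (39–41).
TAG is the first in-frame stop; that's 11 codons including the stop.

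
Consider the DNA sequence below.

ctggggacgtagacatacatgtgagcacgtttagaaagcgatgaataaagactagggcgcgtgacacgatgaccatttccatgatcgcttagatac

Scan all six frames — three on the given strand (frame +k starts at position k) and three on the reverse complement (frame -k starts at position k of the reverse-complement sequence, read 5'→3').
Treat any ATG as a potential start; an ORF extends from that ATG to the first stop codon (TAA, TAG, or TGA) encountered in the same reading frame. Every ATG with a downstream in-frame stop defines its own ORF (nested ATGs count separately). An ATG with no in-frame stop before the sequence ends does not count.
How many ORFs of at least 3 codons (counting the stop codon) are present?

3

Reverse complement (5'→3'): GTATCTAAGCGATCATGGAAATGGTCATCGTGTCACGCGCCCTAGTCTTTATTCATCGCTTTCTAAACGTGCTCACATGTATGTCTACGTCCCCAG
Frame +1: CTG GGG ACG TAG ACA TAC ATG TGA GCA CGT TTA GAA AGC GAT GAA TAA AGA CTA GGG CGC GTG ACA CGA TGA CCA TTT CCA TGA TCG CTT AGA TAC — ATG at 19, stop TGA at 22 → 6 nt.
Frame +2: TGG GGA CGT AGA CAT ACA TGT GAG CAC GTT TAG AAA GCG ATG AAT AAA GAC TAG GGC GCG TGA CAC GAT GAC CAT TTC CAT GAT CGC TTA GAT — ATG at 41, stop TAG at 53 → 15 nt.
Frame +3: GGG GAC GTA GAC ATA CAT GTG AGC ACG TTT AGA AAG CGA TGA ATA AAG ACT AGG GCG CGT GAC ACG ATG ACC ATT TCC ATG ATC GCT TAG ATA — ATG at 69, stop TAG at 90 → 24 nt; ATG at 81, stop TAG at 90 → 12 nt.
Frame -1: GTA TCT AAG CGA TCA TGG AAA TGG TCA TCG TGT CAC GCG CCC TAG TCT TTA TTC ATC GCT TTC TAA ACG TGC TCA CAT GTA TGT CTA CGT CCC CAG — no ATG→stop ORF.
Frame -2: TAT CTA AGC GAT CAT GGA AAT GGT CAT CGT GTC ACG CGC CCT AGT CTT TAT TCA TCG CTT TCT AAA CGT GCT CAC ATG TAT GTC TAC GTC CCC — no ATG→stop ORF.
Frame -3: ATC TAA GCG ATC ATG GAA ATG GTC ATC GTG TCA CGC GCC CTA GTC TTT ATT CAT CGC TTT CTA AAC GTG CTC ACA TGT ATG TCT ACG TCC CCA — no ATG→stop ORF.
ORFs ≥ 3 codons: frame +2 41–55 (5 codons), frame +3 69–92 (8 codons), frame +3 81–92 (4 codons). Count = 3.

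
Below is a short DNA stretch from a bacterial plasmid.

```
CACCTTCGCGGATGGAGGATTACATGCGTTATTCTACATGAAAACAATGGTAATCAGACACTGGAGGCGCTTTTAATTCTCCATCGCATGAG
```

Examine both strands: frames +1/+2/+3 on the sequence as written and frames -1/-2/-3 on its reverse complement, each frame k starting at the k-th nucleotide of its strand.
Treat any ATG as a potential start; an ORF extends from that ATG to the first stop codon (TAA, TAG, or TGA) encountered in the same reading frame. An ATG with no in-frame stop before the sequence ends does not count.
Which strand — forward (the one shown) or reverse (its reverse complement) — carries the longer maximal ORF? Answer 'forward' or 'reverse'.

forward

Reverse complement (5'→3'): CTCATGCGATGGAGAATTAAAAGCGCCTCCAGTGTCTGATTACCATTGTTTTCATGTAGAATAACGCATGTAATCCTCCATCCGCGAAGGTG
Frame +1: CAC CTT CGC GGA TGG AGG ATT ACA TGC GTT ATT CTA CAT GAA AAC AAT GGT AAT CAG ACA CTG GAG GCG CTT TTA ATT CTC CAT CGC ATG — no ATG→stop ORF.
Frame +2: ACC TTC GCG GAT GGA GGA TTA CAT GCG TTA TTC TAC ATG AAA ACA ATG GTA ATC AGA CAC TGG AGG CGC TTT TAA TTC TCC ATC GCA TGA — ATG at 38, stop TAA at 74 → 39 nt; ATG at 47, stop TAA at 74 → 30 nt.
Frame +3: CCT TCG CGG ATG GAG GAT TAC ATG CGT TAT TCT ACA TGA AAA CAA TGG TAA TCA GAC ACT GGA GGC GCT TTT AAT TCT CCA TCG CAT GAG — ATG at 12, stop TGA at 39 → 30 nt; ATG at 24, stop TGA at 39 → 18 nt.
Frame -1: CTC ATG CGA TGG AGA ATT AAA AGC GCC TCC AGT GTC TGA TTA CCA TTG TTT TCA TGT AGA ATA ACG CAT GTA ATC CTC CAT CCG CGA AGG — ATG at 4, stop TGA at 37 → 36 nt.
Frame -2: TCA TGC GAT GGA GAA TTA AAA GCG CCT CCA GTG TCT GAT TAC CAT TGT TTT CAT GTA GAA TAA CGC ATG TAA TCC TCC ATC CGC GAA GGT — ATG at 68, stop TAA at 71 → 6 nt.
Frame -3: CAT GCG ATG GAG AAT TAA AAG CGC CTC CAG TGT CTG ATT ACC ATT GTT TTC ATG TAG AAT AAC GCA TGT AAT CCT CCA TCC GCG AAG GTG — ATG at 9, stop TAA at 18 → 12 nt; ATG at 54, stop TAG at 57 → 6 nt.
Forward-strand max 39 nt; reverse-strand max 36 nt. The forward strand has the longer ORF.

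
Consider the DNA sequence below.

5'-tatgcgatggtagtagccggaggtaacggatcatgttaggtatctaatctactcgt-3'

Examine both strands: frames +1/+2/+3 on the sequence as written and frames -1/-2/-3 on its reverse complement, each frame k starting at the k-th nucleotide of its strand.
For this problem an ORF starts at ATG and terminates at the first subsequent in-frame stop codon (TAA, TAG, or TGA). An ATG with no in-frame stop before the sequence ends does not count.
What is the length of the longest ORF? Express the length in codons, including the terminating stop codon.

Reverse complement (5'→3'): ACGAGTAGATTAGATACCTAACATGATCCGTTACCTCCGGCTACTACCATCGCATA
Frame +1: TAT GCG ATG GTA GTA GCC GGA GGT AAC GGA TCA TGT TAG GTA TCT AAT CTA CTC — ATG at 7, stop TAG at 37 → 33 nt.
Frame +2: ATG CGA TGG TAG TAG CCG GAG GTA ACG GAT CAT GTT AGG TAT CTA ATC TAC TCG — ATG at 2, stop TAG at 11 → 12 nt.
Frame +3: TGC GAT GGT AGT AGC CGG AGG TAA CGG ATC ATG TTA GGT ATC TAA TCT ACT CGT — ATG at 33, stop TAA at 45 → 15 nt.
Frame -1: ACG AGT AGA TTA GAT ACC TAA CAT GAT CCG TTA CCT CCG GCT ACT ACC ATC GCA — no ATG→stop ORF.
Frame -2: CGA GTA GAT TAG ATA CCT AAC ATG ATC CGT TAC CTC CGG CTA CTA CCA TCG CAT — no ATG→stop ORF.
Frame -3: GAG TAG ATT AGA TAC CTA ACA TGA TCC GTT ACC TCC GGC TAC TAC CAT CGC ATA — no ATG→stop ORF.
Longest: frame +1, positions 7–39, 33 nt = 11 codons = 10 aa. → 11 codons.

11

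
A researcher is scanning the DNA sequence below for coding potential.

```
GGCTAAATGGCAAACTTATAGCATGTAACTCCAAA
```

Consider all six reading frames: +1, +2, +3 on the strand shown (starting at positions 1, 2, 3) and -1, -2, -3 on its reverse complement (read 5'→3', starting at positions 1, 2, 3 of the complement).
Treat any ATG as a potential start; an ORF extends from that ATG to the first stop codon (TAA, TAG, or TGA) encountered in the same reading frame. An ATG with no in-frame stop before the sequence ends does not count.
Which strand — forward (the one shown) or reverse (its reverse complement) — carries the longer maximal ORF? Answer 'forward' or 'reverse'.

forward

Reverse complement (5'→3'): TTTGGAGTTACATGCTATAAGTTTGCCATTTAGCC
Frame +1: GGC TAA ATG GCA AAC TTA TAG CAT GTA ACT CCA — ATG at 7, stop TAG at 19 → 15 nt.
Frame +2: GCT AAA TGG CAA ACT TAT AGC ATG TAA CTC CAA — ATG at 23, stop TAA at 26 → 6 nt.
Frame +3: CTA AAT GGC AAA CTT ATA GCA TGT AAC TCC AAA — no ATG→stop ORF.
Frame -1: TTT GGA GTT ACA TGC TAT AAG TTT GCC ATT TAG — no ATG→stop ORF.
Frame -2: TTG GAG TTA CAT GCT ATA AGT TTG CCA TTT AGC — no ATG→stop ORF.
Frame -3: TGG AGT TAC ATG CTA TAA GTT TGC CAT TTA GCC — ATG at 12, stop TAA at 18 → 9 nt.
Forward-strand max 15 nt; reverse-strand max 9 nt. The forward strand has the longer ORF.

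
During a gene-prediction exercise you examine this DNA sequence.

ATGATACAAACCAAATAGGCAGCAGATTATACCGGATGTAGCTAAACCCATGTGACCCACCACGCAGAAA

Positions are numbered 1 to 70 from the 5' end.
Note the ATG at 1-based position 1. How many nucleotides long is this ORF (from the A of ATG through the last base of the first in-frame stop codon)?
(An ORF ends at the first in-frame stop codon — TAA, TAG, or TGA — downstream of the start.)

18

Codons from position 1: ATG (1–3), ATA (4–6), CAA (7–9), ACC (10–12), AAA (13–15), TAG (16–18).
TAG is the first in-frame stop; ORF spans 1–18, 18 nucleotides.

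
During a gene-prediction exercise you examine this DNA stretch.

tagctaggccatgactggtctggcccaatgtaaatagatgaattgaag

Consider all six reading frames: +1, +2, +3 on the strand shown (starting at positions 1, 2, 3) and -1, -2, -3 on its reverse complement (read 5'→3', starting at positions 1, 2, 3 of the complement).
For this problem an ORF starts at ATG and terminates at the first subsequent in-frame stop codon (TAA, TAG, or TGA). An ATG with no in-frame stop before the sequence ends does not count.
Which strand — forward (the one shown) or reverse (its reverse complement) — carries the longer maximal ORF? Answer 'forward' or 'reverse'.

forward

Reverse complement (5'→3'): CTTCAATTCATCTATTTACATTGGGCCAGACCAGTCATGGCCTAGCTA
Frame +1: TAG CTA GGC CAT GAC TGG TCT GGC CCA ATG TAA ATA GAT GAA TTG AAG — ATG at 28, stop TAA at 31 → 6 nt.
Frame +2: AGC TAG GCC ATG ACT GGT CTG GCC CAA TGT AAA TAG ATG AAT TGA — ATG at 11, stop TAG at 35 → 27 nt; ATG at 38, stop TGA at 44 → 9 nt.
Frame +3: GCT AGG CCA TGA CTG GTC TGG CCC AAT GTA AAT AGA TGA ATT GAA — no ATG→stop ORF.
Frame -1: CTT CAA TTC ATC TAT TTA CAT TGG GCC AGA CCA GTC ATG GCC TAG CTA — ATG at 37, stop TAG at 43 → 9 nt.
Frame -2: TTC AAT TCA TCT ATT TAC ATT GGG CCA GAC CAG TCA TGG CCT AGC — no ATG→stop ORF.
Frame -3: TCA ATT CAT CTA TTT ACA TTG GGC CAG ACC AGT CAT GGC CTA GCT — no ATG→stop ORF.
Forward-strand max 27 nt; reverse-strand max 9 nt. The forward strand has the longer ORF.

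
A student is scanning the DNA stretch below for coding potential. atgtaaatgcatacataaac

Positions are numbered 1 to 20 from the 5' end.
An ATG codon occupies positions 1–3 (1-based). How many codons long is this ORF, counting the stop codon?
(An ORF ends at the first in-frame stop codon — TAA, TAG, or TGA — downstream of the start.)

Codons from position 1: ATG (1–3), TAA (4–6).
TAA is the first in-frame stop; that's 2 codons including the stop.

2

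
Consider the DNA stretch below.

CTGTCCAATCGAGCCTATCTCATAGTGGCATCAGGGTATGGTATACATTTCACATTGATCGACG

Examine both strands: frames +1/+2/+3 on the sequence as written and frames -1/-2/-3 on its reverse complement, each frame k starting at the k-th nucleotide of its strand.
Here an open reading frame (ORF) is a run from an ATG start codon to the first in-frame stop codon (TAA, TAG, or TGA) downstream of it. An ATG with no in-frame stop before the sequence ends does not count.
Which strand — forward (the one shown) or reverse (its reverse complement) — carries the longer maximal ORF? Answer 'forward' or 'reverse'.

forward

Reverse complement (5'→3'): CGTCGATCAATGTGAAATGTATACCATACCCTGATGCCACTATGAGATAGGCTCGATTGGACAG
Frame +1: CTG TCC AAT CGA GCC TAT CTC ATA GTG GCA TCA GGG TAT GGT ATA CAT TTC ACA TTG ATC GAC — no ATG→stop ORF.
Frame +2: TGT CCA ATC GAG CCT ATC TCA TAG TGG CAT CAG GGT ATG GTA TAC ATT TCA CAT TGA TCG ACG — ATG at 38, stop TGA at 56 → 21 nt.
Frame +3: GTC CAA TCG AGC CTA TCT CAT AGT GGC ATC AGG GTA TGG TAT ACA TTT CAC ATT GAT CGA — no ATG→stop ORF.
Frame -1: CGT CGA TCA ATG TGA AAT GTA TAC CAT ACC CTG ATG CCA CTA TGA GAT AGG CTC GAT TGG ACA — ATG at 10, stop TGA at 13 → 6 nt; ATG at 34, stop TGA at 43 → 12 nt.
Frame -2: GTC GAT CAA TGT GAA ATG TAT ACC ATA CCC TGA TGC CAC TAT GAG ATA GGC TCG ATT GGA CAG — ATG at 17, stop TGA at 32 → 18 nt.
Frame -3: TCG ATC AAT GTG AAA TGT ATA CCA TAC CCT GAT GCC ACT ATG AGA TAG GCT CGA TTG GAC — ATG at 42, stop TAG at 48 → 9 nt.
Forward-strand max 21 nt; reverse-strand max 18 nt. The forward strand has the longer ORF.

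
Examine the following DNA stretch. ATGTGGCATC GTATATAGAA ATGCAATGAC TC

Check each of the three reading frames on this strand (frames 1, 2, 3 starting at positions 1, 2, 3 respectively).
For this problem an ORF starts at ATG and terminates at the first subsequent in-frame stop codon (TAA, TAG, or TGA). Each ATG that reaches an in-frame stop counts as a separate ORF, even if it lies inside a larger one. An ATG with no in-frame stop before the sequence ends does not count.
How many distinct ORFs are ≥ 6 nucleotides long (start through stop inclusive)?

2

Frame 1: ATG TGG CAT CGT ATA TAG AAA TGC AAT GAC — ATG at 1, stop TAG at 16 → 18 nt.
Frame 2: TGT GGC ATC GTA TAT AGA AAT GCA ATG ACT — no ATG→stop ORF.
Frame 3: GTG GCA TCG TAT ATA GAA ATG CAA TGA CTC — ATG at 21, stop TGA at 27 → 9 nt.
ORFs ≥ 6 nucleotides: frame 1 1–18 (18 nucleotides), frame 3 21–29 (9 nucleotides). Count = 2.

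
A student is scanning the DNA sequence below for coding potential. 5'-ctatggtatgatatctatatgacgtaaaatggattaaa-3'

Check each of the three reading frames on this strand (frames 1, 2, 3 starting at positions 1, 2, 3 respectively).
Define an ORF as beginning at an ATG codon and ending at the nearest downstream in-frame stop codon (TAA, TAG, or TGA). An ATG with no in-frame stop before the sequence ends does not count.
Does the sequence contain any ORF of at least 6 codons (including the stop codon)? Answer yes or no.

Frame 1: CTA TGG TAT GAT ATC TAT ATG ACG TAA AAT GGA TTA — ATG at 19, stop TAA at 25 → 9 nt.
Frame 2: TAT GGT ATG ATA TCT ATA TGA CGT AAA ATG GAT TAA — ATG at 8, stop TGA at 20 → 15 nt; ATG at 29, stop TAA at 35 → 9 nt.
Frame 3: ATG GTA TGA TAT CTA TAT GAC GTA AAA TGG ATT AAA — ATG at 3, stop TGA at 9 → 9 nt.
Largest ORF found is 5 codons < 6, so no.

no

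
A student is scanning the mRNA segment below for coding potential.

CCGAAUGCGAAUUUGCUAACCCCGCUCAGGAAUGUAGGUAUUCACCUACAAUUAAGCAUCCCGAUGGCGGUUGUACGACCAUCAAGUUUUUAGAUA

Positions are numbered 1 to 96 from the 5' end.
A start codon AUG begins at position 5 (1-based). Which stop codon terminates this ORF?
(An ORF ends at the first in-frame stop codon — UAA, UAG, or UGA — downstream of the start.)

Codons from position 5: AUG (5–7), CGA (8–10), AUU (11–13), UGC (14–16), UAA (17–19).
The first in-frame stop codon is UAA.

UAA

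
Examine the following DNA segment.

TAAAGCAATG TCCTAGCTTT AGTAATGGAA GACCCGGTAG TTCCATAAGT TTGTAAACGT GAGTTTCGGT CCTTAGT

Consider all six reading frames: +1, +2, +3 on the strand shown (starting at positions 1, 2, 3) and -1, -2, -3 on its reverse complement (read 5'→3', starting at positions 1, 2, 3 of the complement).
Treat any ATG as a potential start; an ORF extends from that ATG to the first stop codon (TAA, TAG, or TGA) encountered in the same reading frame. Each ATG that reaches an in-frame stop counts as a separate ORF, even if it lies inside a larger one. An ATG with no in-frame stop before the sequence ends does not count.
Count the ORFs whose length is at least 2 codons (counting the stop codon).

Reverse complement (5'→3'): ACTAAGGACCGAAACTCACGTTTACAAACTTATGGAACTACCGGGTCTTCCATTACTAAAGCTAGGACATTGCTTTA
Frame +1: TAA AGC AAT GTC CTA GCT TTA GTA ATG GAA GAC CCG GTA GTT CCA TAA GTT TGT AAA CGT GAG TTT CGG TCC TTA — ATG at 25, stop TAA at 46 → 24 nt.
Frame +2: AAA GCA ATG TCC TAG CTT TAG TAA TGG AAG ACC CGG TAG TTC CAT AAG TTT GTA AAC GTG AGT TTC GGT CCT TAG — ATG at 8, stop TAG at 14 → 9 nt.
Frame +3: AAG CAA TGT CCT AGC TTT AGT AAT GGA AGA CCC GGT AGT TCC ATA AGT TTG TAA ACG TGA GTT TCG GTC CTT AGT — no ATG→stop ORF.
Frame -1: ACT AAG GAC CGA AAC TCA CGT TTA CAA ACT TAT GGA ACT ACC GGG TCT TCC ATT ACT AAA GCT AGG ACA TTG CTT — no ATG→stop ORF.
Frame -2: CTA AGG ACC GAA ACT CAC GTT TAC AAA CTT ATG GAA CTA CCG GGT CTT CCA TTA CTA AAG CTA GGA CAT TGC TTT — no ATG→stop ORF.
Frame -3: TAA GGA CCG AAA CTC ACG TTT ACA AAC TTA TGG AAC TAC CGG GTC TTC CAT TAC TAA AGC TAG GAC ATT GCT TTA — no ATG→stop ORF.
ORFs ≥ 2 codons: frame +1 25–48 (8 codons), frame +2 8–16 (3 codons). Count = 2.

2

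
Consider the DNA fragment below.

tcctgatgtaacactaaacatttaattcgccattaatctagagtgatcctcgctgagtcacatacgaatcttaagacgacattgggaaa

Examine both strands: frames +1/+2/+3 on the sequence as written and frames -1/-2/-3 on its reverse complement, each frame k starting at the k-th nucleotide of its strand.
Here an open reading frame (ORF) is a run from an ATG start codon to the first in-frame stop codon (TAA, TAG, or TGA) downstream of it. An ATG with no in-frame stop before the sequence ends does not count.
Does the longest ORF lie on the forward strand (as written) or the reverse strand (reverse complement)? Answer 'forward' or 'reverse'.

Reverse complement (5'→3'): TTTCCCAATGTCGTCTTAAGATTCGTATGTGACTCAGCGAGGATCACTCTAGATTAATGGCGAATTAAATGTTTAGTGTTACATCAGGA
Frame +1: TCC TGA TGT AAC ACT AAA CAT TTA ATT CGC CAT TAA TCT AGA GTG ATC CTC GCT GAG TCA CAT ACG AAT CTT AAG ACG ACA TTG GGA — no ATG→stop ORF.
Frame +2: CCT GAT GTA ACA CTA AAC ATT TAA TTC GCC ATT AAT CTA GAG TGA TCC TCG CTG AGT CAC ATA CGA ATC TTA AGA CGA CAT TGG GAA — no ATG→stop ORF.
Frame +3: CTG ATG TAA CAC TAA ACA TTT AAT TCG CCA TTA ATC TAG AGT GAT CCT CGC TGA GTC ACA TAC GAA TCT TAA GAC GAC ATT GGG AAA — ATG at 6, stop TAA at 9 → 6 nt.
Frame -1: TTT CCC AAT GTC GTC TTA AGA TTC GTA TGT GAC TCA GCG AGG ATC ACT CTA GAT TAA TGG CGA ATT AAA TGT TTA GTG TTA CAT CAG — no ATG→stop ORF.
Frame -2: TTC CCA ATG TCG TCT TAA GAT TCG TAT GTG ACT CAG CGA GGA TCA CTC TAG ATT AAT GGC GAA TTA AAT GTT TAG TGT TAC ATC AGG — ATG at 8, stop TAA at 17 → 12 nt.
Frame -3: TCC CAA TGT CGT CTT AAG ATT CGT ATG TGA CTC AGC GAG GAT CAC TCT AGA TTA ATG GCG AAT TAA ATG TTT AGT GTT ACA TCA GGA — ATG at 27, stop TGA at 30 → 6 nt; ATG at 57, stop TAA at 66 → 12 nt.
Forward-strand max 6 nt; reverse-strand max 12 nt. The reverse strand has the longer ORF.

reverse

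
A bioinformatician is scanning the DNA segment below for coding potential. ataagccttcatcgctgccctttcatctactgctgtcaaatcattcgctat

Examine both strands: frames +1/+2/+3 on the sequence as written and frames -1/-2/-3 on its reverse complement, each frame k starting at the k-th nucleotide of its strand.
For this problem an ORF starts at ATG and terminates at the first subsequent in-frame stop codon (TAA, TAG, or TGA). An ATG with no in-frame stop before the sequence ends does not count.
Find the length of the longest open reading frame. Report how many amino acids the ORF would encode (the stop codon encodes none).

Reverse complement (5'→3'): ATAGCGAATGATTTGACAGCAGTAGATGAAAGGGCAGCGATGAAGGCTTAT
Frame +1: ATA AGC CTT CAT CGC TGC CCT TTC ATC TAC TGC TGT CAA ATC ATT CGC TAT — no ATG→stop ORF.
Frame +2: TAA GCC TTC ATC GCT GCC CTT TCA TCT ACT GCT GTC AAA TCA TTC GCT — no ATG→stop ORF.
Frame +3: AAG CCT TCA TCG CTG CCC TTT CAT CTA CTG CTG TCA AAT CAT TCG CTA — no ATG→stop ORF.
Frame -1: ATA GCG AAT GAT TTG ACA GCA GTA GAT GAA AGG GCA GCG ATG AAG GCT TAT — no ATG→stop ORF.
Frame -2: TAG CGA ATG ATT TGA CAG CAG TAG ATG AAA GGG CAG CGA TGA AGG CTT — ATG at 8, stop TGA at 14 → 9 nt; ATG at 26, stop TGA at 41 → 18 nt.
Frame -3: AGC GAA TGA TTT GAC AGC AGT AGA TGA AAG GGC AGC GAT GAA GGC TTA — no ATG→stop ORF.
Longest: frame -2, positions 26–43, 18 nt = 6 codons = 5 aa. → 5 amino acids.

5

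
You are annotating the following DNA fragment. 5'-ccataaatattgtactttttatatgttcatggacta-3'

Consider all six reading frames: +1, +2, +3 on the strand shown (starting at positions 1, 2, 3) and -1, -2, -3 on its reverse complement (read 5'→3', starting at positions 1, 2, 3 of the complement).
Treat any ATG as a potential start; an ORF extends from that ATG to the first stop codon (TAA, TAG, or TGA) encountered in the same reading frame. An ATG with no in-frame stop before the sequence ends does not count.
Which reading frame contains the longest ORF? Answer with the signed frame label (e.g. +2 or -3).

-1

Reverse complement (5'→3'): TAGTCCATGAACATATAAAAAGTACAATATTTATGG
Frame +1: CCA TAA ATA TTG TAC TTT TTA TAT GTT CAT GGA CTA — no ATG→stop ORF.
Frame +2: CAT AAA TAT TGT ACT TTT TAT ATG TTC ATG GAC — no ATG→stop ORF.
Frame +3: ATA AAT ATT GTA CTT TTT ATA TGT TCA TGG ACT — no ATG→stop ORF.
Frame -1: TAG TCC ATG AAC ATA TAA AAA GTA CAA TAT TTA TGG — ATG at 7, stop TAA at 16 → 12 nt.
Frame -2: AGT CCA TGA ACA TAT AAA AAG TAC AAT ATT TAT — no ATG→stop ORF.
Frame -3: GTC CAT GAA CAT ATA AAA AGT ACA ATA TTT ATG — no ATG→stop ORF.
Longest ORF is 12 nt in frame -1 (positions 7–18).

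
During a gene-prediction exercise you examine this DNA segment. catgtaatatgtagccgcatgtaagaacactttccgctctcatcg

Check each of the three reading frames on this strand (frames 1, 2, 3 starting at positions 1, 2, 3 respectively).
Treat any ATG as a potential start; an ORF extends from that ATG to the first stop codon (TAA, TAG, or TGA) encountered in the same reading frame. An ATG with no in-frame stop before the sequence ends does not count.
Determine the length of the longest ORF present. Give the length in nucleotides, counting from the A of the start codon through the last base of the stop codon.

6

Frame 1: CAT GTA ATA TGT AGC CGC ATG TAA GAA CAC TTT CCG CTC TCA TCG — ATG at 19, stop TAA at 22 → 6 nt.
Frame 2: ATG TAA TAT GTA GCC GCA TGT AAG AAC ACT TTC CGC TCT CAT — ATG at 2, stop TAA at 5 → 6 nt.
Frame 3: TGT AAT ATG TAG CCG CAT GTA AGA ACA CTT TCC GCT CTC ATC — ATG at 9, stop TAG at 12 → 6 nt.
Longest: frame 1, positions 19–24, 6 nt = 2 codons = 1 aa. → 6 nucleotides.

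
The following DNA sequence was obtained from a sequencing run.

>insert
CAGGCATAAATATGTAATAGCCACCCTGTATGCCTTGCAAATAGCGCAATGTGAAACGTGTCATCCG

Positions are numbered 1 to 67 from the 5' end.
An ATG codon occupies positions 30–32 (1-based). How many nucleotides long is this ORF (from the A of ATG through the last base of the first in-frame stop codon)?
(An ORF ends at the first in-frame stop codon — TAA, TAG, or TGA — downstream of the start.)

15

Codons from position 30: ATG (30–32), CCT (33–35), TGC (36–38), AAA (39–41), TAG (42–44).
TAG is the first in-frame stop; ORF spans 30–44, 15 nucleotides.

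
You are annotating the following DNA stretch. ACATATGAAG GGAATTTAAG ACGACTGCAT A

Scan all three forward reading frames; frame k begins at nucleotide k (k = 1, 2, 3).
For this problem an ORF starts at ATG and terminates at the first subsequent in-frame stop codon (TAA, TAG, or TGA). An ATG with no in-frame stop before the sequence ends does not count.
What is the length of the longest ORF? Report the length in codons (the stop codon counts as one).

5

Frame 1: ACA TAT GAA GGG AAT TTA AGA CGA CTG CAT — no ATG→stop ORF.
Frame 2: CAT ATG AAG GGA ATT TAA GAC GAC TGC ATA — ATG at 5, stop TAA at 17 → 15 nt.
Frame 3: ATA TGA AGG GAA TTT AAG ACG ACT GCA — no ATG→stop ORF.
Longest: frame 2, positions 5–19, 15 nt = 5 codons = 4 aa. → 5 codons.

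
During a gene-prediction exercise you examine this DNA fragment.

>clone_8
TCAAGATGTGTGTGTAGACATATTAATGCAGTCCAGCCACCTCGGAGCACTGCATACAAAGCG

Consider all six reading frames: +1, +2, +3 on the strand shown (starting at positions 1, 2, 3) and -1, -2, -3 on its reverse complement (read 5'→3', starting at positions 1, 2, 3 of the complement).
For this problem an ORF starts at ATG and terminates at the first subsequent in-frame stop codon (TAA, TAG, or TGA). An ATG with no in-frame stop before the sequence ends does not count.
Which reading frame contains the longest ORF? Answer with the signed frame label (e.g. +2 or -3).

-3

Reverse complement (5'→3'): CGCTTTGTATGCAGTGCTCCGAGGTGGCTGGACTGCATTAATATGTCTACACACACATCTTGA
Frame +1: TCA AGA TGT GTG TGT AGA CAT ATT AAT GCA GTC CAG CCA CCT CGG AGC ACT GCA TAC AAA GCG — no ATG→stop ORF.
Frame +2: CAA GAT GTG TGT GTA GAC ATA TTA ATG CAG TCC AGC CAC CTC GGA GCA CTG CAT ACA AAG — no ATG→stop ORF.
Frame +3: AAG ATG TGT GTG TAG ACA TAT TAA TGC AGT CCA GCC ACC TCG GAG CAC TGC ATA CAA AGC — ATG at 6, stop TAG at 15 → 12 nt.
Frame -1: CGC TTT GTA TGC AGT GCT CCG AGG TGG CTG GAC TGC ATT AAT ATG TCT ACA CAC ACA TCT TGA — ATG at 43, stop TGA at 61 → 21 nt.
Frame -2: GCT TTG TAT GCA GTG CTC CGA GGT GGC TGG ACT GCA TTA ATA TGT CTA CAC ACA CAT CTT — no ATG→stop ORF.
Frame -3: CTT TGT ATG CAG TGC TCC GAG GTG GCT GGA CTG CAT TAA TAT GTC TAC ACA CAC ATC TTG — ATG at 9, stop TAA at 39 → 33 nt.
Longest ORF is 33 nt in frame -3 (positions 9–41).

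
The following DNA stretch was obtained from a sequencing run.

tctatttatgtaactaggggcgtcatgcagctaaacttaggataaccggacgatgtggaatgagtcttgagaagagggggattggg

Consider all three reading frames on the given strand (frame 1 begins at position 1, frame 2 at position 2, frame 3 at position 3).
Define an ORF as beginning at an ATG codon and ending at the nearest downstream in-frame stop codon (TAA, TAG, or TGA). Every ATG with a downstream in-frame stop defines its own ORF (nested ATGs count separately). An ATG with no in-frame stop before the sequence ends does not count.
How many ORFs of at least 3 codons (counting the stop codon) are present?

Frame 1: TCT ATT TAT GTA ACT AGG GGC GTC ATG CAG CTA AAC TTA GGA TAA CCG GAC GAT GTG GAA TGA GTC TTG AGA AGA GGG GGA TTG — ATG at 25, stop TAA at 43 → 21 nt.
Frame 2: CTA TTT ATG TAA CTA GGG GCG TCA TGC AGC TAA ACT TAG GAT AAC CGG ACG ATG TGG AAT GAG TCT TGA GAA GAG GGG GAT TGG — ATG at 8, stop TAA at 11 → 6 nt; ATG at 53, stop TGA at 68 → 18 nt.
Frame 3: TAT TTA TGT AAC TAG GGG CGT CAT GCA GCT AAA CTT AGG ATA ACC GGA CGA TGT GGA ATG AGT CTT GAG AAG AGG GGG ATT GGG — no ATG→stop ORF.
ORFs ≥ 3 codons: frame 1 25–45 (7 codons), frame 2 53–70 (6 codons). Count = 2.

2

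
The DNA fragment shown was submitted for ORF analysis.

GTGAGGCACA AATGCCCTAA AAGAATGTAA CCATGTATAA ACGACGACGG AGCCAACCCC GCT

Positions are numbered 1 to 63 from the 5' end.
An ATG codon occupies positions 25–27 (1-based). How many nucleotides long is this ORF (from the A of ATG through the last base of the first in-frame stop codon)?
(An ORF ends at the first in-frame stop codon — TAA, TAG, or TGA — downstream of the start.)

6

Codons from position 25: ATG (25–27), TAA (28–30).
TAA is the first in-frame stop; ORF spans 25–30, 6 nucleotides.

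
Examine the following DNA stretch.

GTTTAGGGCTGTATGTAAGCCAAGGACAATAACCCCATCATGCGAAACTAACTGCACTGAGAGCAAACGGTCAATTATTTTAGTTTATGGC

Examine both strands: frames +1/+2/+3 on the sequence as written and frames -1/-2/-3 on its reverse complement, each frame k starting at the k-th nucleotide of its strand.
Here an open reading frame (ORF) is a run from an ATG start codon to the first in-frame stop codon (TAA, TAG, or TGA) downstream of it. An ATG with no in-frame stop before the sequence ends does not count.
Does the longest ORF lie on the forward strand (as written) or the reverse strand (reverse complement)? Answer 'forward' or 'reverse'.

reverse

Reverse complement (5'→3'): GCCATAAACTAAAATAATTGACCGTTTGCTCTCAGTGCAGTTAGTTTCGCATGATGGGGTTATTGTCCTTGGCTTACATACAGCCCTAAAC
Frame +1: GTT TAG GGC TGT ATG TAA GCC AAG GAC AAT AAC CCC ATC ATG CGA AAC TAA CTG CAC TGA GAG CAA ACG GTC AAT TAT TTT AGT TTA TGG — ATG at 13, stop TAA at 16 → 6 nt; ATG at 40, stop TAA at 49 → 12 nt.
Frame +2: TTT AGG GCT GTA TGT AAG CCA AGG ACA ATA ACC CCA TCA TGC GAA ACT AAC TGC ACT GAG AGC AAA CGG TCA ATT ATT TTA GTT TAT GGC — no ATG→stop ORF.
Frame +3: TTA GGG CTG TAT GTA AGC CAA GGA CAA TAA CCC CAT CAT GCG AAA CTA ACT GCA CTG AGA GCA AAC GGT CAA TTA TTT TAG TTT ATG — no ATG→stop ORF.
Frame -1: GCC ATA AAC TAA AAT AAT TGA CCG TTT GCT CTC AGT GCA GTT AGT TTC GCA TGA TGG GGT TAT TGT CCT TGG CTT ACA TAC AGC CCT AAA — no ATG→stop ORF.
Frame -2: CCA TAA ACT AAA ATA ATT GAC CGT TTG CTC TCA GTG CAG TTA GTT TCG CAT GAT GGG GTT ATT GTC CTT GGC TTA CAT ACA GCC CTA AAC — no ATG→stop ORF.
Frame -3: CAT AAA CTA AAA TAA TTG ACC GTT TGC TCT CAG TGC AGT TAG TTT CGC ATG ATG GGG TTA TTG TCC TTG GCT TAC ATA CAG CCC TAA — ATG at 51, stop TAA at 87 → 39 nt; ATG at 54, stop TAA at 87 → 36 nt.
Forward-strand max 12 nt; reverse-strand max 39 nt. The reverse strand has the longer ORF.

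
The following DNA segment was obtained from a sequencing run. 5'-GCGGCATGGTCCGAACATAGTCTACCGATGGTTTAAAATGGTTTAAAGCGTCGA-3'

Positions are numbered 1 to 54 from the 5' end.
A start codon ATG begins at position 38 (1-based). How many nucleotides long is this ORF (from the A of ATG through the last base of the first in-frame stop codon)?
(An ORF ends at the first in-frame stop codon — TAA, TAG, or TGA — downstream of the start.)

9

Codons from position 38: ATG (38–40), GTT (41–43), TAA (44–46).
TAA is the first in-frame stop; ORF spans 38–46, 9 nucleotides.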